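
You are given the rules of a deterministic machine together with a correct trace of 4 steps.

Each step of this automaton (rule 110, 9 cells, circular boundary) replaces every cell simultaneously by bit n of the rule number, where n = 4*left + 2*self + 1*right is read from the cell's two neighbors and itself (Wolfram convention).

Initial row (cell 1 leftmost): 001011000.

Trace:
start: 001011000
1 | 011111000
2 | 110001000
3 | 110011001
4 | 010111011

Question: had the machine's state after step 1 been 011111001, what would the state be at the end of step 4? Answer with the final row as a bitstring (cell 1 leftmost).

state after step 1 := 011111001
2 | 110001011
3 | 010011110
4 | 110110010

110110010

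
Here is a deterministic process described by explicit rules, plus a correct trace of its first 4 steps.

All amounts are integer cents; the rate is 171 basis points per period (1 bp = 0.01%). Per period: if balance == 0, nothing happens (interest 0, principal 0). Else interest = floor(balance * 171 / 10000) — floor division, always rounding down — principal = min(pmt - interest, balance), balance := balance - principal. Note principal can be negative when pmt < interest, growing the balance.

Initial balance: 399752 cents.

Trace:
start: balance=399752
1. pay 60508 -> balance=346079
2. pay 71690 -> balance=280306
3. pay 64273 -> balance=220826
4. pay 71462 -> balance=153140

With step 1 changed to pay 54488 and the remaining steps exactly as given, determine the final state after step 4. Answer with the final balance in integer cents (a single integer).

(re-executing from step 1 with the substitution; state before step 1: balance=399752)
1. pay 54488 -> balance=352099
2. pay 71690 -> balance=286429
3. pay 64273 -> balance=227053
4. pay 71462 -> balance=159473

159473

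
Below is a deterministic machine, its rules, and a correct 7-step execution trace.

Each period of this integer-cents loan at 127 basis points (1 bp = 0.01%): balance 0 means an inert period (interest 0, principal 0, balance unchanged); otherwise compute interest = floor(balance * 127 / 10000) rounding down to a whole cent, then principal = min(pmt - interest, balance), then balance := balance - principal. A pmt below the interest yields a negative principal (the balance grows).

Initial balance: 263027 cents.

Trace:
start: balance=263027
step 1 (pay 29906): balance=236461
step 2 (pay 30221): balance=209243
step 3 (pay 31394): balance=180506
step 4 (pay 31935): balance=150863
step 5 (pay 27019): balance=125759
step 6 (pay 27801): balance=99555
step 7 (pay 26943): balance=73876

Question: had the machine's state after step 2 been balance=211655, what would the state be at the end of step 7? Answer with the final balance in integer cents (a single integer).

76445

state after step 2 := balance=211655
step 3 (pay 31394): balance=182949
step 4 (pay 31935): balance=153337
step 5 (pay 27019): balance=128265
step 6 (pay 27801): balance=102092
step 7 (pay 26943): balance=76445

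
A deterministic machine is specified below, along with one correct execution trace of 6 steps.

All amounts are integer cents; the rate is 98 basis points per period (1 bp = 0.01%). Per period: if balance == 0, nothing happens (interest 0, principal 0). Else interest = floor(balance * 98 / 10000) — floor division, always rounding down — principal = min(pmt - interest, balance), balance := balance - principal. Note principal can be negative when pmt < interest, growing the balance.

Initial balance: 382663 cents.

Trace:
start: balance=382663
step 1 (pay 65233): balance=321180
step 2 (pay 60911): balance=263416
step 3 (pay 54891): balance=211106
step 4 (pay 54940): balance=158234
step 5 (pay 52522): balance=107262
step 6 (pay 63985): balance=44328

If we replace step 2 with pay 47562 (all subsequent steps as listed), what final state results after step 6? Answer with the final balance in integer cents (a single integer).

58208

(re-executing from step 2 with the substitution; state before step 2: balance=321180)
step 2 (pay 47562): balance=276765
step 3 (pay 54891): balance=224586
step 4 (pay 54940): balance=171846
step 5 (pay 52522): balance=121008
step 6 (pay 63985): balance=58208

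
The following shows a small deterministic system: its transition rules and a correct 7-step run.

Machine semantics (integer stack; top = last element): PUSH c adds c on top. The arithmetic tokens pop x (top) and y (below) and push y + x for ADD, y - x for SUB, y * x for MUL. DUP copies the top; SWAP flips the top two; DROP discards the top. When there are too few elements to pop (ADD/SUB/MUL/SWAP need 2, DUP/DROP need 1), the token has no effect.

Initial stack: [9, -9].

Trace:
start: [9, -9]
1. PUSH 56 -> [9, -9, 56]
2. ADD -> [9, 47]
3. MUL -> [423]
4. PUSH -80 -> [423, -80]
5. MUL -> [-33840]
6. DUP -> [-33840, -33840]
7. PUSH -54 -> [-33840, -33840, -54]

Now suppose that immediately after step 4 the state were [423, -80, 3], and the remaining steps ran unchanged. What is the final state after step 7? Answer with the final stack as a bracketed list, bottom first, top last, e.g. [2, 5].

state after step 4 := [423, -80, 3]
5. MUL -> [423, -240]
6. DUP -> [423, -240, -240]
7. PUSH -54 -> [423, -240, -240, -54]

[423, -240, -240, -54]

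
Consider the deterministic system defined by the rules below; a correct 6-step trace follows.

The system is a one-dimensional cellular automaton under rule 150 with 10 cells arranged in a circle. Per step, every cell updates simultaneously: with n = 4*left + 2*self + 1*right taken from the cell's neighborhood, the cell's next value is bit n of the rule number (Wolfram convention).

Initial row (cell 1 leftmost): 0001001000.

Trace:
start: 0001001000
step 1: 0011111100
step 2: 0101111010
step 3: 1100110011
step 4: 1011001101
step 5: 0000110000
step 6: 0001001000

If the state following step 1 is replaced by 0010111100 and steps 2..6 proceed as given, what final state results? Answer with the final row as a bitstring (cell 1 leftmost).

1010100101

state after step 1 := 0010111100
step 2: 0110011010
step 3: 1001100011
step 4: 0110010101
step 5: 0001110101
step 6: 1010100101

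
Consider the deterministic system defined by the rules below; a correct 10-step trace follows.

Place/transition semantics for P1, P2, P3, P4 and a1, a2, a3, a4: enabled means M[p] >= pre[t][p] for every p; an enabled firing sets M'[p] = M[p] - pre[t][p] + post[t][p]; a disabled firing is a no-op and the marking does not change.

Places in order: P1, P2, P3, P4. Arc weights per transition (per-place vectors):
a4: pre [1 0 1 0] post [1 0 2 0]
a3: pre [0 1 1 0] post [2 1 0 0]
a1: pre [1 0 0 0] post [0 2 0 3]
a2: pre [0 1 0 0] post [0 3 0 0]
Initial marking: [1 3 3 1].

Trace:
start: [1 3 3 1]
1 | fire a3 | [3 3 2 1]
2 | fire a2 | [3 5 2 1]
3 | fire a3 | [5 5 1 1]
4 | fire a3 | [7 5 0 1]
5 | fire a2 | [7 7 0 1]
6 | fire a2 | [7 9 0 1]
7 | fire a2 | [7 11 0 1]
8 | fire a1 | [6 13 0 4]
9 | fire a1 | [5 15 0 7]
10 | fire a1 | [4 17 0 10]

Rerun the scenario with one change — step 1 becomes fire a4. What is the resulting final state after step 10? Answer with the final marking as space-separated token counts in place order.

(re-executing from step 1 with the substitution; state before step 1: [1 3 3 1])
1 | fire a4 | [1 3 4 1]
2 | fire a2 | [1 5 4 1]
3 | fire a3 | [3 5 3 1]
4 | fire a3 | [5 5 2 1]
5 | fire a2 | [5 7 2 1]
6 | fire a2 | [5 9 2 1]
7 | fire a2 | [5 11 2 1]
8 | fire a1 | [4 13 2 4]
9 | fire a1 | [3 15 2 7]
10 | fire a1 | [2 17 2 10]

2 17 2 10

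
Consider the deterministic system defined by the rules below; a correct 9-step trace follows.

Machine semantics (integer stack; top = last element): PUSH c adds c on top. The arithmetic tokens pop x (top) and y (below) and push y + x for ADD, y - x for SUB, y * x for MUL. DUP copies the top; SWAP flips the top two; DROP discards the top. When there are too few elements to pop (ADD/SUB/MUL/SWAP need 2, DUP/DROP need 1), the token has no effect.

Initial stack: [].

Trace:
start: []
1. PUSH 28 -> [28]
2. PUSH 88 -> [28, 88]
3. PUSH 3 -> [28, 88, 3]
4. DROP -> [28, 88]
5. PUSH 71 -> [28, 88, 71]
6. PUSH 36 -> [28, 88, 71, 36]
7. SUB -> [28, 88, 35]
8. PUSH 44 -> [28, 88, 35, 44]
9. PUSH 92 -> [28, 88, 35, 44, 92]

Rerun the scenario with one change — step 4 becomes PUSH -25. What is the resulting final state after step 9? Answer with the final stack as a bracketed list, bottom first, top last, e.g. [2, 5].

[28, 88, 3, -25, 35, 44, 92]

(re-executing from step 4 with the substitution; state before step 4: [28, 88, 3])
4. PUSH -25 -> [28, 88, 3, -25]
5. PUSH 71 -> [28, 88, 3, -25, 71]
6. PUSH 36 -> [28, 88, 3, -25, 71, 36]
7. SUB -> [28, 88, 3, -25, 35]
8. PUSH 44 -> [28, 88, 3, -25, 35, 44]
9. PUSH 92 -> [28, 88, 3, -25, 35, 44, 92]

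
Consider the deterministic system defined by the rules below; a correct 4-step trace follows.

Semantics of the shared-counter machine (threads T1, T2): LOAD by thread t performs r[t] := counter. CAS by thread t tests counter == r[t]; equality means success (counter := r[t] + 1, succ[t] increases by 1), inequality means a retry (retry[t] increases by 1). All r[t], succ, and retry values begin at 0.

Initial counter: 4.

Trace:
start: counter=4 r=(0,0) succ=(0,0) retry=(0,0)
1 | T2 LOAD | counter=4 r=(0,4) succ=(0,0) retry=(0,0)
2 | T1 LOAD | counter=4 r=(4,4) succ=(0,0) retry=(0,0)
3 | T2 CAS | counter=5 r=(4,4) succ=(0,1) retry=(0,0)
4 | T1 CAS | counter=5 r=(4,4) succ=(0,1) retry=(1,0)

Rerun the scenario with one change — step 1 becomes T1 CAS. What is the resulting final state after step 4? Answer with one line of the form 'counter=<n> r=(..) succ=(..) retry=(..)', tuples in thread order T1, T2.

counter=5 r=(4,0) succ=(1,0) retry=(1,1)

(re-executing from step 1 with the substitution; state before step 1: counter=4 r=(0,0) succ=(0,0) retry=(0,0))
1 | T1 CAS | counter=4 r=(0,0) succ=(0,0) retry=(1,0)
2 | T1 LOAD | counter=4 r=(4,0) succ=(0,0) retry=(1,0)
3 | T2 CAS | counter=4 r=(4,0) succ=(0,0) retry=(1,1)
4 | T1 CAS | counter=5 r=(4,0) succ=(1,0) retry=(1,1)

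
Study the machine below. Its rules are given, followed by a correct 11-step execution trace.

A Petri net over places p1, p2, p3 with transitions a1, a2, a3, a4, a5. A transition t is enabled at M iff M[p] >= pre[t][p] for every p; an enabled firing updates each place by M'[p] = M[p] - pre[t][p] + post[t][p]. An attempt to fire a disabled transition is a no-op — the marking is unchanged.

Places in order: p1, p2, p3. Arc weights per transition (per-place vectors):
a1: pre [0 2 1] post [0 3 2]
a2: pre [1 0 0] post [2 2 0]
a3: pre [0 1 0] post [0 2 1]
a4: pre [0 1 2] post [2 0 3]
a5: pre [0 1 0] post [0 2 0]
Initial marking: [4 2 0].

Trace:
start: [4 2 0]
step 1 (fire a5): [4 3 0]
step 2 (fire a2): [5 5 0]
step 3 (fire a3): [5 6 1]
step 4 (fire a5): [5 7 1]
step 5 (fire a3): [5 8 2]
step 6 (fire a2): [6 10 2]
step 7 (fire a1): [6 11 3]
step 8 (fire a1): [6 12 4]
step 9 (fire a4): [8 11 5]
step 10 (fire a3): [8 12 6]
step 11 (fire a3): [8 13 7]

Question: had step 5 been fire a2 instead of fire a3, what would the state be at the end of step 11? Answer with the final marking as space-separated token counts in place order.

9 14 6

(re-executing from step 5 with the substitution; state before step 5: [5 7 1])
step 5 (fire a2): [6 9 1]
step 6 (fire a2): [7 11 1]
step 7 (fire a1): [7 12 2]
step 8 (fire a1): [7 13 3]
step 9 (fire a4): [9 12 4]
step 10 (fire a3): [9 13 5]
step 11 (fire a3): [9 14 6]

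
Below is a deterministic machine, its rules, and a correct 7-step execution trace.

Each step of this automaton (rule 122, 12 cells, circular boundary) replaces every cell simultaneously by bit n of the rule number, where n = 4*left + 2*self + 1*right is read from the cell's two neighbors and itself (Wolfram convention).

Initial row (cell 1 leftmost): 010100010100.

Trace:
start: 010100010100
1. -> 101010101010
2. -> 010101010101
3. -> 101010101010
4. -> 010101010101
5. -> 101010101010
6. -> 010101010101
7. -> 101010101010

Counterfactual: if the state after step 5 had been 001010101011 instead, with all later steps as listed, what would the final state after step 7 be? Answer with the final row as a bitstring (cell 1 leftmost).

011010101100

state after step 5 := 001010101011
6. -> 110101010111
7. -> 011010101100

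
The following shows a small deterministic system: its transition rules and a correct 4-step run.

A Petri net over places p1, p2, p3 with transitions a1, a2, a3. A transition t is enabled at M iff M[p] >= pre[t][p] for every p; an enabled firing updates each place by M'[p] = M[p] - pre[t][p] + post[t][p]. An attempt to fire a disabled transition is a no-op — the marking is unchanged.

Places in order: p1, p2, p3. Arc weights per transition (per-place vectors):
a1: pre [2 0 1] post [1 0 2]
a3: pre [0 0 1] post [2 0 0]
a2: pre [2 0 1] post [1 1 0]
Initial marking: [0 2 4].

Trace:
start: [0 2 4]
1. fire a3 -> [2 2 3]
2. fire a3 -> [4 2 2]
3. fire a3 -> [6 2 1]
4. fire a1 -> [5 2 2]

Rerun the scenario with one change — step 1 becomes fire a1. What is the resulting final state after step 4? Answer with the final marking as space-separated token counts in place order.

3 2 3

(re-executing from step 1 with the substitution; state before step 1: [0 2 4])
1. fire a1 -> [0 2 4]
2. fire a3 -> [2 2 3]
3. fire a3 -> [4 2 2]
4. fire a1 -> [3 2 3]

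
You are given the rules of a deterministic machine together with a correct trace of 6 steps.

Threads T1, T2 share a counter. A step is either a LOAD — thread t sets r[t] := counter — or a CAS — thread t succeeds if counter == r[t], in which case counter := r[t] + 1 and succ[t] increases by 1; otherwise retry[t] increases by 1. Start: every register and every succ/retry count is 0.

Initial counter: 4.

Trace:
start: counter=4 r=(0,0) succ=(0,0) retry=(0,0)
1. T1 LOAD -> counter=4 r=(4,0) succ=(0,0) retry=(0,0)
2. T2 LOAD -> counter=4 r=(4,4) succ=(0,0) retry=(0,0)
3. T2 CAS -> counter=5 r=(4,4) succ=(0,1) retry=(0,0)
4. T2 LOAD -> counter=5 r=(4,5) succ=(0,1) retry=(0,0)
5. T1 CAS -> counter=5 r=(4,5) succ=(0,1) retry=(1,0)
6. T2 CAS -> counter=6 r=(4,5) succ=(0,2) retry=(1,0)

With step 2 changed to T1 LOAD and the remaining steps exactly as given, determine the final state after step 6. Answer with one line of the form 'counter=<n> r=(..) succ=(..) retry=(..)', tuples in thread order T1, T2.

(re-executing from step 2 with the substitution; state before step 2: counter=4 r=(4,0) succ=(0,0) retry=(0,0))
2. T1 LOAD -> counter=4 r=(4,0) succ=(0,0) retry=(0,0)
3. T2 CAS -> counter=4 r=(4,0) succ=(0,0) retry=(0,1)
4. T2 LOAD -> counter=4 r=(4,4) succ=(0,0) retry=(0,1)
5. T1 CAS -> counter=5 r=(4,4) succ=(1,0) retry=(0,1)
6. T2 CAS -> counter=5 r=(4,4) succ=(1,0) retry=(0,2)

counter=5 r=(4,4) succ=(1,0) retry=(0,2)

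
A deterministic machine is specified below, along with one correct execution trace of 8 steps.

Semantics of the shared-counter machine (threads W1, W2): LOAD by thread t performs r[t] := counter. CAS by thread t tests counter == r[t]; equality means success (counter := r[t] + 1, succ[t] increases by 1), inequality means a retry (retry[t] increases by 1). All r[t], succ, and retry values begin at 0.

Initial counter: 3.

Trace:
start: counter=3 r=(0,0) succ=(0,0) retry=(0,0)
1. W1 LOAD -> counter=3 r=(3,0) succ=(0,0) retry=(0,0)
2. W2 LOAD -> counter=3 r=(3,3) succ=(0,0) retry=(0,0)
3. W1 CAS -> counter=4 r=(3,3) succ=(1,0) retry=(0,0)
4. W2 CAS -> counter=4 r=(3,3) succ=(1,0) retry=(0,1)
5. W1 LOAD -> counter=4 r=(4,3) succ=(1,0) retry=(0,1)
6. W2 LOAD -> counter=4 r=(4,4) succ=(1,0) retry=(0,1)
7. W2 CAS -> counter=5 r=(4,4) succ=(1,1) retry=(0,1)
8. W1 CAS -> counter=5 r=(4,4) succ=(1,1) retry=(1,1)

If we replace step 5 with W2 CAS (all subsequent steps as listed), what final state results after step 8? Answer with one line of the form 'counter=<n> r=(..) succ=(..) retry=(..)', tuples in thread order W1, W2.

counter=5 r=(3,4) succ=(1,1) retry=(1,2)

(re-executing from step 5 with the substitution; state before step 5: counter=4 r=(3,3) succ=(1,0) retry=(0,1))
5. W2 CAS -> counter=4 r=(3,3) succ=(1,0) retry=(0,2)
6. W2 LOAD -> counter=4 r=(3,4) succ=(1,0) retry=(0,2)
7. W2 CAS -> counter=5 r=(3,4) succ=(1,1) retry=(0,2)
8. W1 CAS -> counter=5 r=(3,4) succ=(1,1) retry=(1,2)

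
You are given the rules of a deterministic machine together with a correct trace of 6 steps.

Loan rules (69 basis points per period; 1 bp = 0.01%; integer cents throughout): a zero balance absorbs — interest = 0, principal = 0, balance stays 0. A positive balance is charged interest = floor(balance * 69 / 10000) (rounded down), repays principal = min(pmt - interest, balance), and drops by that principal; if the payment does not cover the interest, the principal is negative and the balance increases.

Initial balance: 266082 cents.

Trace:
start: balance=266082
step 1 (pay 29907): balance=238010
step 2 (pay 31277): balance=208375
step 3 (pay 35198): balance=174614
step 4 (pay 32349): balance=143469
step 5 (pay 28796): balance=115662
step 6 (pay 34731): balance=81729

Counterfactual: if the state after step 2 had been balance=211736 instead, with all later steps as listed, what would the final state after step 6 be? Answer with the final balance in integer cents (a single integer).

state after step 2 := balance=211736
step 3 (pay 35198): balance=177998
step 4 (pay 32349): balance=146877
step 5 (pay 28796): balance=119094
step 6 (pay 34731): balance=85184

85184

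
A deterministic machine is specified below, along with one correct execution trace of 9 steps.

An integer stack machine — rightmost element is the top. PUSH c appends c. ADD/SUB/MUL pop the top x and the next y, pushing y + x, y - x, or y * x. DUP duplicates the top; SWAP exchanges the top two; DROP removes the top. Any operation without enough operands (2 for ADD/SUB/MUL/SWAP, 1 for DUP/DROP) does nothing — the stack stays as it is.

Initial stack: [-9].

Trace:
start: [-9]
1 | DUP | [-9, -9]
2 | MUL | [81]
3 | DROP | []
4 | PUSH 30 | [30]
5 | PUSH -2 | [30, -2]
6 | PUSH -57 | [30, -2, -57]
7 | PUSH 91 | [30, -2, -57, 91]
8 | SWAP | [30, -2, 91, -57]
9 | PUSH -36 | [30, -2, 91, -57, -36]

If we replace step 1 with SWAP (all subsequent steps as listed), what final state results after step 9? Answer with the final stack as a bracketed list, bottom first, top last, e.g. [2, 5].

[30, -2, 91, -57, -36]

(re-executing from step 1 with the substitution; state before step 1: [-9])
1 | SWAP | [-9]
2 | MUL | [-9]
3 | DROP | []
4 | PUSH 30 | [30]
5 | PUSH -2 | [30, -2]
6 | PUSH -57 | [30, -2, -57]
7 | PUSH 91 | [30, -2, -57, 91]
8 | SWAP | [30, -2, 91, -57]
9 | PUSH -36 | [30, -2, 91, -57, -36]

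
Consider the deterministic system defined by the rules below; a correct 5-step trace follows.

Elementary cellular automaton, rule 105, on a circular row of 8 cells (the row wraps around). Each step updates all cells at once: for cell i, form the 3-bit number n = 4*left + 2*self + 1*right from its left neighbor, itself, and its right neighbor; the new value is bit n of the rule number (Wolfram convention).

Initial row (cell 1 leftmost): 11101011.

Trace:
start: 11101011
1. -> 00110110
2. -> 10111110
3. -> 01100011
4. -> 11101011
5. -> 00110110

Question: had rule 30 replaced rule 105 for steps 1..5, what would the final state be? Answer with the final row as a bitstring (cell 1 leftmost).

(re-executing steps 1..5 under rule 30; state before step 1: 11101011)
1. -> 00001010
2. -> 00011011
3. -> 10110010
4. -> 10101110
5. -> 10101000

10101000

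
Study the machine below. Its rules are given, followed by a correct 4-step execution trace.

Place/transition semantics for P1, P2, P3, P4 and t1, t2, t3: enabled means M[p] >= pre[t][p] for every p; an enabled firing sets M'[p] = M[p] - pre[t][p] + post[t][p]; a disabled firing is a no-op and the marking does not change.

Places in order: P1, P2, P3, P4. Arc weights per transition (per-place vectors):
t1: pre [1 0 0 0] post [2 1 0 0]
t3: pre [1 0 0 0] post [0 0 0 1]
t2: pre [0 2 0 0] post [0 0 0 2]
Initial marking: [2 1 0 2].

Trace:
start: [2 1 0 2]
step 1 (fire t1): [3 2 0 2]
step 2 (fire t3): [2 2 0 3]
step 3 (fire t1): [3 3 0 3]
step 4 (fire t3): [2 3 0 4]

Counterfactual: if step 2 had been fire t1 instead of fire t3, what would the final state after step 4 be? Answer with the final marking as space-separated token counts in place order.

(re-executing from step 2 with the substitution; state before step 2: [3 2 0 2])
step 2 (fire t1): [4 3 0 2]
step 3 (fire t1): [5 4 0 2]
step 4 (fire t3): [4 4 0 3]

4 4 0 3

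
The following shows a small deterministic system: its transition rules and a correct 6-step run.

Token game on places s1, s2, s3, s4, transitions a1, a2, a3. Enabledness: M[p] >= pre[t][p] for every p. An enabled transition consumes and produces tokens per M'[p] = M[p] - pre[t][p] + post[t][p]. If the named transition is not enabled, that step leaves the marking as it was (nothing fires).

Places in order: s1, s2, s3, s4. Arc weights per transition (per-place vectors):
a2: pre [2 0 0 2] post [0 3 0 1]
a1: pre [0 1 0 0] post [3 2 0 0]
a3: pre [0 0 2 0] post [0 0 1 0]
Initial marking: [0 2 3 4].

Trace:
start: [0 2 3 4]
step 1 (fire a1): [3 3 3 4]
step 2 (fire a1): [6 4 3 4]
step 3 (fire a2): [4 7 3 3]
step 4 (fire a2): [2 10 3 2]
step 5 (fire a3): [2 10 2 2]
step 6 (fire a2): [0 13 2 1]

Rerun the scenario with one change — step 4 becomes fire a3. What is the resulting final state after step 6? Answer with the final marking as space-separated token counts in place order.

2 10 1 2

(re-executing from step 4 with the substitution; state before step 4: [4 7 3 3])
step 4 (fire a3): [4 7 2 3]
step 5 (fire a3): [4 7 1 3]
step 6 (fire a2): [2 10 1 2]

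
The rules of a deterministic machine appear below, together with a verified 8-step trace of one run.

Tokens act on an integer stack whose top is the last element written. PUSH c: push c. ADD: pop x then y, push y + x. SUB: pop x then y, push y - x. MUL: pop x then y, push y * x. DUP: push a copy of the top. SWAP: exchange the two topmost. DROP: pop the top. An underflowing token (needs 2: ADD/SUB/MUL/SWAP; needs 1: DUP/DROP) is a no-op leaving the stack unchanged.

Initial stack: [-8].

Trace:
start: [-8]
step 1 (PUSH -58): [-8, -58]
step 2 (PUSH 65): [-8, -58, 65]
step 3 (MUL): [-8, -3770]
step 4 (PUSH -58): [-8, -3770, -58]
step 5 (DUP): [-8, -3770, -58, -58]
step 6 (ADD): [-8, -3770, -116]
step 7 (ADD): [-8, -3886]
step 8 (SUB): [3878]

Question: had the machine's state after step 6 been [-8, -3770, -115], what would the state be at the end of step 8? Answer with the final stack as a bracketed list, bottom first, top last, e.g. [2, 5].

[3877]

state after step 6 := [-8, -3770, -115]
step 7 (ADD): [-8, -3885]
step 8 (SUB): [3877]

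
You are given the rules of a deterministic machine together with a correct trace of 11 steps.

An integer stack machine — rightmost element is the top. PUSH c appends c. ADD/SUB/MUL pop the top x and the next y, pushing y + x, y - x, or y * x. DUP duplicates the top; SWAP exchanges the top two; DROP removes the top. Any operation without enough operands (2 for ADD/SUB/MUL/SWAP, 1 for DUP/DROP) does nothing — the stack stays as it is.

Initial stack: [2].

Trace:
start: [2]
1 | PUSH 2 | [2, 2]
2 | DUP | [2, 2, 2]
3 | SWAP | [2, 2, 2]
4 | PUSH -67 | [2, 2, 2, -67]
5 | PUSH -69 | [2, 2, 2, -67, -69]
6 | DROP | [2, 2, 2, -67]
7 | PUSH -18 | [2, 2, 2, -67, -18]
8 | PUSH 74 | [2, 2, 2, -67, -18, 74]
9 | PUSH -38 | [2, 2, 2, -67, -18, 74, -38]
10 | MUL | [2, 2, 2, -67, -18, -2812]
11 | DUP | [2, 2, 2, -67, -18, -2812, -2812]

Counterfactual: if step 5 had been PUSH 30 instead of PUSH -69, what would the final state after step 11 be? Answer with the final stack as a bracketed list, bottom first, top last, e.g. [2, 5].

(re-executing from step 5 with the substitution; state before step 5: [2, 2, 2, -67])
5 | PUSH 30 | [2, 2, 2, -67, 30]
6 | DROP | [2, 2, 2, -67]
7 | PUSH -18 | [2, 2, 2, -67, -18]
8 | PUSH 74 | [2, 2, 2, -67, -18, 74]
9 | PUSH -38 | [2, 2, 2, -67, -18, 74, -38]
10 | MUL | [2, 2, 2, -67, -18, -2812]
11 | DUP | [2, 2, 2, -67, -18, -2812, -2812]

[2, 2, 2, -67, -18, -2812, -2812]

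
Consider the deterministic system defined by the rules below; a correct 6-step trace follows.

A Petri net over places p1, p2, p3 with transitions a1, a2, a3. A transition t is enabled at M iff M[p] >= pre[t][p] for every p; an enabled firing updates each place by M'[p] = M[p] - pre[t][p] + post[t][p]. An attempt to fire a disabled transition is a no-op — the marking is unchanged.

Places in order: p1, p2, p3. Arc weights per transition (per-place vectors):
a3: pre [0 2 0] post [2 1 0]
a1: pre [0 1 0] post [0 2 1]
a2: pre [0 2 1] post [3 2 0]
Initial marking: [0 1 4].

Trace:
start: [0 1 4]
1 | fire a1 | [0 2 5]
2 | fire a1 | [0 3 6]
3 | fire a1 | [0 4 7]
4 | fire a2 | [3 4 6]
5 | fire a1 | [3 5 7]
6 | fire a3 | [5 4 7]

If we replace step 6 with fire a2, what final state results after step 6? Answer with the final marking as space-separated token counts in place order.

6 5 6

(re-executing from step 6 with the substitution; state before step 6: [3 5 7])
6 | fire a2 | [6 5 6]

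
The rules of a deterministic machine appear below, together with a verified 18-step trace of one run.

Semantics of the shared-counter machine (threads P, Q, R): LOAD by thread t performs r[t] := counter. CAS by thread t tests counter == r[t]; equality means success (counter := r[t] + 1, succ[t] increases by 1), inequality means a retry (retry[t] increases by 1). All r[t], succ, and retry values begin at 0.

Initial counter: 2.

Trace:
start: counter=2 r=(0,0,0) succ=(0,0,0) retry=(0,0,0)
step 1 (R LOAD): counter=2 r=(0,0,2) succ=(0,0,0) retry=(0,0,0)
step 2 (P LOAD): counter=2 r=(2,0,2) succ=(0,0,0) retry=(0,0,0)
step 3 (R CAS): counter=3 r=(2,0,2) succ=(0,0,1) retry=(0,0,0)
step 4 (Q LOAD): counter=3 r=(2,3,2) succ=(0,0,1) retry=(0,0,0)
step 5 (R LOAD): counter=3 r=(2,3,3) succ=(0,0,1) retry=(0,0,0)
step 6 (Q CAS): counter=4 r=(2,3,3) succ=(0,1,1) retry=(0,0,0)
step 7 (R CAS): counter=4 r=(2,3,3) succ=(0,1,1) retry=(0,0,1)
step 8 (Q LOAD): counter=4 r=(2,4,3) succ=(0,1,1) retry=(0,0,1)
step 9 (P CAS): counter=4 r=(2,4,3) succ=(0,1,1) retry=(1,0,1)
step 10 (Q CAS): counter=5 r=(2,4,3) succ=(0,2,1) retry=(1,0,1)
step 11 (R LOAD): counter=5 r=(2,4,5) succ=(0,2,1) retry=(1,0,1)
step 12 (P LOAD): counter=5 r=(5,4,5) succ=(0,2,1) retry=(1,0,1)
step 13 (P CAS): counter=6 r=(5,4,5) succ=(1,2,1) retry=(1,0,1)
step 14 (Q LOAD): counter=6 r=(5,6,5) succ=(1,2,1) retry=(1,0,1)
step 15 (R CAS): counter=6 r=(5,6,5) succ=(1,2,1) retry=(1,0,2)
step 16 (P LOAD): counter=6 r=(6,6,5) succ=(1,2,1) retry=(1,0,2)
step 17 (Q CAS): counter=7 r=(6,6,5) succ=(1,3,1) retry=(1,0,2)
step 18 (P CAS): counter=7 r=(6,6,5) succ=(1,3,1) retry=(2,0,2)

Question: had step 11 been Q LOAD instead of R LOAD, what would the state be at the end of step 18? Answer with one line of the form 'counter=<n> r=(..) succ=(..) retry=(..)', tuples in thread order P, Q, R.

counter=7 r=(6,6,3) succ=(1,3,1) retry=(2,0,2)

(re-executing from step 11 with the substitution; state before step 11: counter=5 r=(2,4,3) succ=(0,2,1) retry=(1,0,1))
step 11 (Q LOAD): counter=5 r=(2,5,3) succ=(0,2,1) retry=(1,0,1)
step 12 (P LOAD): counter=5 r=(5,5,3) succ=(0,2,1) retry=(1,0,1)
step 13 (P CAS): counter=6 r=(5,5,3) succ=(1,2,1) retry=(1,0,1)
step 14 (Q LOAD): counter=6 r=(5,6,3) succ=(1,2,1) retry=(1,0,1)
step 15 (R CAS): counter=6 r=(5,6,3) succ=(1,2,1) retry=(1,0,2)
step 16 (P LOAD): counter=6 r=(6,6,3) succ=(1,2,1) retry=(1,0,2)
step 17 (Q CAS): counter=7 r=(6,6,3) succ=(1,3,1) retry=(1,0,2)
step 18 (P CAS): counter=7 r=(6,6,3) succ=(1,3,1) retry=(2,0,2)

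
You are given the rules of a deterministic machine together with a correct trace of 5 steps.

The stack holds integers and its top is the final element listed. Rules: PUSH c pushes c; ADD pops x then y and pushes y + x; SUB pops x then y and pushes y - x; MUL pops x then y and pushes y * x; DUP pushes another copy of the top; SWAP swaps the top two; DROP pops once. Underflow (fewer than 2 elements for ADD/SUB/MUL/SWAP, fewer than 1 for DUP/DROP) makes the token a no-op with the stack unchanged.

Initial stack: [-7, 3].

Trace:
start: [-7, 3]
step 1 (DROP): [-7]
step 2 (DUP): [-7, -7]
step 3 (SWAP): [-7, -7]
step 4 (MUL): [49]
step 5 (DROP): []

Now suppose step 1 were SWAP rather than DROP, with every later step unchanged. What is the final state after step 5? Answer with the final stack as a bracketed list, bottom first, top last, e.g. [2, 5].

(re-executing from step 1 with the substitution; state before step 1: [-7, 3])
step 1 (SWAP): [3, -7]
step 2 (DUP): [3, -7, -7]
step 3 (SWAP): [3, -7, -7]
step 4 (MUL): [3, 49]
step 5 (DROP): [3]

[3]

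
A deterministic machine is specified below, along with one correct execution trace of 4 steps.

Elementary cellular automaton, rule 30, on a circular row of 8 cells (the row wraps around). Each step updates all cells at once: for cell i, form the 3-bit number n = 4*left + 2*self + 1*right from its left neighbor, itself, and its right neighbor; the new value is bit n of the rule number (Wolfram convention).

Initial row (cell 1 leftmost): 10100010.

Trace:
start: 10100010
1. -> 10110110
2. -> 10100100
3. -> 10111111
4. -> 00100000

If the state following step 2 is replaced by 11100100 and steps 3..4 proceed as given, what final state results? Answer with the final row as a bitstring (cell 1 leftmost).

state after step 2 := 11100100
3. -> 10011111
4. -> 01110000

01110000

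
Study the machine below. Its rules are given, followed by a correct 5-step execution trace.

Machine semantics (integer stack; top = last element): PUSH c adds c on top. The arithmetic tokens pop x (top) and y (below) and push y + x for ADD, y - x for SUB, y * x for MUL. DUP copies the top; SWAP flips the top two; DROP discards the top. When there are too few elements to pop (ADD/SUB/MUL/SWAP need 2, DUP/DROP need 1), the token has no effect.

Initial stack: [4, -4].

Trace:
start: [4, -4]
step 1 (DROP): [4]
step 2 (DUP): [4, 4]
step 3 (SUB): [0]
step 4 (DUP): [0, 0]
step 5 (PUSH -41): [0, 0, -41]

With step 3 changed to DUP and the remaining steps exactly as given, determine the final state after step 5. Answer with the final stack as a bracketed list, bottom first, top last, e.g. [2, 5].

(re-executing from step 3 with the substitution; state before step 3: [4, 4])
step 3 (DUP): [4, 4, 4]
step 4 (DUP): [4, 4, 4, 4]
step 5 (PUSH -41): [4, 4, 4, 4, -41]

[4, 4, 4, 4, -41]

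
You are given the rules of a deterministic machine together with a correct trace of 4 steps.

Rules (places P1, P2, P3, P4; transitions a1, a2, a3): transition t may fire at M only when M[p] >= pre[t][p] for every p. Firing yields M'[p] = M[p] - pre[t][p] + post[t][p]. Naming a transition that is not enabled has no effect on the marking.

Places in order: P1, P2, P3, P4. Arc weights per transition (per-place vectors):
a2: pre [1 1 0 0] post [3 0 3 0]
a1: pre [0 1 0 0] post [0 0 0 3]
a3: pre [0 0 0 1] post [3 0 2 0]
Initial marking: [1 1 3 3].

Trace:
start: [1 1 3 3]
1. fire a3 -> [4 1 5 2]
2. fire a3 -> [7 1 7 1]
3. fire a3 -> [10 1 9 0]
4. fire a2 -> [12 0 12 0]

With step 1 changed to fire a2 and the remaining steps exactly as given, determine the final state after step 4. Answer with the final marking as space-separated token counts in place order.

9 0 10 1

(re-executing from step 1 with the substitution; state before step 1: [1 1 3 3])
1. fire a2 -> [3 0 6 3]
2. fire a3 -> [6 0 8 2]
3. fire a3 -> [9 0 10 1]
4. fire a2 -> [9 0 10 1]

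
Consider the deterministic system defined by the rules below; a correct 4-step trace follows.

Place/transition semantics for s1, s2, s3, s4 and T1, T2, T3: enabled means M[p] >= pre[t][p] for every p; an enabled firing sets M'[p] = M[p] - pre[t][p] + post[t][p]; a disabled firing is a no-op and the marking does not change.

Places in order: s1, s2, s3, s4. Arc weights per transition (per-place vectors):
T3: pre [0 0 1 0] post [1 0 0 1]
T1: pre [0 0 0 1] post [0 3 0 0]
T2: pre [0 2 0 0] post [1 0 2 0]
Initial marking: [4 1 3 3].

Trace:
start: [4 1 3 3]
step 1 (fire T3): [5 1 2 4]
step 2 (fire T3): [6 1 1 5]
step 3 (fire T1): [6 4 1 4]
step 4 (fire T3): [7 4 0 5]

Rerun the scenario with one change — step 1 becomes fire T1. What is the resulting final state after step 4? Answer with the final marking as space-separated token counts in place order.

(re-executing from step 1 with the substitution; state before step 1: [4 1 3 3])
step 1 (fire T1): [4 4 3 2]
step 2 (fire T3): [5 4 2 3]
step 3 (fire T1): [5 7 2 2]
step 4 (fire T3): [6 7 1 3]

6 7 1 3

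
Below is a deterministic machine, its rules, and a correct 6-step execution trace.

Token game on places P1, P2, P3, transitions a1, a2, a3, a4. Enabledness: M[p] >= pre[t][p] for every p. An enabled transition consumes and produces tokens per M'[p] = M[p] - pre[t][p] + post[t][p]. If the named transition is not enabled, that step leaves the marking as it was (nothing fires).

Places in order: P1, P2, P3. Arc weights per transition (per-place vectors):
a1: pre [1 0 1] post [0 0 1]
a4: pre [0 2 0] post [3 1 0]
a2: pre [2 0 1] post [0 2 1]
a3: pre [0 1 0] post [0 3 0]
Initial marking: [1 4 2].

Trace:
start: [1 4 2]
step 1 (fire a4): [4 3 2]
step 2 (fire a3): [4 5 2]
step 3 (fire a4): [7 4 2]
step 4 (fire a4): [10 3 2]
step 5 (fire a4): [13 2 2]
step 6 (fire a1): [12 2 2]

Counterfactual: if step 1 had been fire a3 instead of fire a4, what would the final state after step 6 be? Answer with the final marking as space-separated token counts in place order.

(re-executing from step 1 with the substitution; state before step 1: [1 4 2])
step 1 (fire a3): [1 6 2]
step 2 (fire a3): [1 8 2]
step 3 (fire a4): [4 7 2]
step 4 (fire a4): [7 6 2]
step 5 (fire a4): [10 5 2]
step 6 (fire a1): [9 5 2]

9 5 2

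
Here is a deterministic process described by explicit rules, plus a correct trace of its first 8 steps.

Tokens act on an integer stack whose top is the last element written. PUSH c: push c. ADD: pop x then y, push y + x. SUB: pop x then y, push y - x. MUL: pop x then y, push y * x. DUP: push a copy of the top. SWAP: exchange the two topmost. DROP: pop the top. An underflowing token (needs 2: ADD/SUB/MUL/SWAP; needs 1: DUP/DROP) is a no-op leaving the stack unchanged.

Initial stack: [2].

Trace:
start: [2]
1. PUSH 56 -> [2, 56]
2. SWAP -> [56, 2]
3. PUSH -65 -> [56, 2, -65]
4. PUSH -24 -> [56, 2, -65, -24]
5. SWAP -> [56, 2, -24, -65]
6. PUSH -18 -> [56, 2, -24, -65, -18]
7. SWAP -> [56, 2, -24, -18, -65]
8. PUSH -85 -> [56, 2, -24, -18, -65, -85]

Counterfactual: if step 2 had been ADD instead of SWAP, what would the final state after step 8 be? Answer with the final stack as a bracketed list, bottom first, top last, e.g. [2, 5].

[58, -24, -18, -65, -85]

(re-executing from step 2 with the substitution; state before step 2: [2, 56])
2. ADD -> [58]
3. PUSH -65 -> [58, -65]
4. PUSH -24 -> [58, -65, -24]
5. SWAP -> [58, -24, -65]
6. PUSH -18 -> [58, -24, -65, -18]
7. SWAP -> [58, -24, -18, -65]
8. PUSH -85 -> [58, -24, -18, -65, -85]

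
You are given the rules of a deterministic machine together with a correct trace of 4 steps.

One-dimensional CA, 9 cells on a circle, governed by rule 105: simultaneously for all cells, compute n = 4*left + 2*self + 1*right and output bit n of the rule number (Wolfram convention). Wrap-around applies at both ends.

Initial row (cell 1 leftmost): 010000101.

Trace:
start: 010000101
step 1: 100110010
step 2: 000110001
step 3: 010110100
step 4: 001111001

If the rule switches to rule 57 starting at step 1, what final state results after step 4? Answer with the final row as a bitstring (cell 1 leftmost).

101010010

(re-executing steps 1..4 under rule 57; state before step 1: 010000101)
step 1: 101110010
step 2: 011001001
step 3: 110100100
step 4: 101010010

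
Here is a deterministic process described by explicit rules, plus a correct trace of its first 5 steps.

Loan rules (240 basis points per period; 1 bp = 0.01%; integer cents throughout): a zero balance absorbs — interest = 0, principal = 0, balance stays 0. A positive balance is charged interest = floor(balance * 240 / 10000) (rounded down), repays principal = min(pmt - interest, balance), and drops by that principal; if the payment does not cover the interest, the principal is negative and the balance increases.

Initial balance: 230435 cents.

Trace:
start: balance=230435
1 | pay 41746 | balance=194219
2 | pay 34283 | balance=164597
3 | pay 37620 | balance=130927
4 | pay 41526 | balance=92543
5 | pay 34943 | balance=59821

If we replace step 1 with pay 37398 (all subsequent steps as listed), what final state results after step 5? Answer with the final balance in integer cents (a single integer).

64601

(re-executing from step 1 with the substitution; state before step 1: balance=230435)
1 | pay 37398 | balance=198567
2 | pay 34283 | balance=169049
3 | pay 37620 | balance=135486
4 | pay 41526 | balance=97211
5 | pay 34943 | balance=64601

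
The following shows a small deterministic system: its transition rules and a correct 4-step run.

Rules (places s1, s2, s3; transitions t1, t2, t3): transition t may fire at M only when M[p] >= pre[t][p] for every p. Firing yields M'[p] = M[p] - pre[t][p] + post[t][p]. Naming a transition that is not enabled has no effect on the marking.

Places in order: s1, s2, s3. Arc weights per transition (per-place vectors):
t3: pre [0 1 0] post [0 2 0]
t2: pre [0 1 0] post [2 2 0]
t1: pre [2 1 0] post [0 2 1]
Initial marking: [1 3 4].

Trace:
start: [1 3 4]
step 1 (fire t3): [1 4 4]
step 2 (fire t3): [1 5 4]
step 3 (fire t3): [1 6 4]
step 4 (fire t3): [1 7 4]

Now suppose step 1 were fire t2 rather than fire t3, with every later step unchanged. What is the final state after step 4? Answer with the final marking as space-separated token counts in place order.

3 7 4

(re-executing from step 1 with the substitution; state before step 1: [1 3 4])
step 1 (fire t2): [3 4 4]
step 2 (fire t3): [3 5 4]
step 3 (fire t3): [3 6 4]
step 4 (fire t3): [3 7 4]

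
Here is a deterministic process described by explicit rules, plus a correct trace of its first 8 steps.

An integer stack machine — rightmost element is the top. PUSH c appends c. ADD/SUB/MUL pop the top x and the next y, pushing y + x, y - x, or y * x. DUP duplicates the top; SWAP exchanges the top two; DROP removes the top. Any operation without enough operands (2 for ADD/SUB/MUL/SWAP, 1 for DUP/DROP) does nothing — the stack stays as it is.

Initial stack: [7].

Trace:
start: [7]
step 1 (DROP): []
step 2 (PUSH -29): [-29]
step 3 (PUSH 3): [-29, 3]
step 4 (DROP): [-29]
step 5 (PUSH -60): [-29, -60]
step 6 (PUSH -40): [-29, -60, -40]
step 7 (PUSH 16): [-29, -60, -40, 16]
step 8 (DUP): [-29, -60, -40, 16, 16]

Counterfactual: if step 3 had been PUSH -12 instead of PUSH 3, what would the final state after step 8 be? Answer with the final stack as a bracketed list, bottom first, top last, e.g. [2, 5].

(re-executing from step 3 with the substitution; state before step 3: [-29])
step 3 (PUSH -12): [-29, -12]
step 4 (DROP): [-29]
step 5 (PUSH -60): [-29, -60]
step 6 (PUSH -40): [-29, -60, -40]
step 7 (PUSH 16): [-29, -60, -40, 16]
step 8 (DUP): [-29, -60, -40, 16, 16]

[-29, -60, -40, 16, 16]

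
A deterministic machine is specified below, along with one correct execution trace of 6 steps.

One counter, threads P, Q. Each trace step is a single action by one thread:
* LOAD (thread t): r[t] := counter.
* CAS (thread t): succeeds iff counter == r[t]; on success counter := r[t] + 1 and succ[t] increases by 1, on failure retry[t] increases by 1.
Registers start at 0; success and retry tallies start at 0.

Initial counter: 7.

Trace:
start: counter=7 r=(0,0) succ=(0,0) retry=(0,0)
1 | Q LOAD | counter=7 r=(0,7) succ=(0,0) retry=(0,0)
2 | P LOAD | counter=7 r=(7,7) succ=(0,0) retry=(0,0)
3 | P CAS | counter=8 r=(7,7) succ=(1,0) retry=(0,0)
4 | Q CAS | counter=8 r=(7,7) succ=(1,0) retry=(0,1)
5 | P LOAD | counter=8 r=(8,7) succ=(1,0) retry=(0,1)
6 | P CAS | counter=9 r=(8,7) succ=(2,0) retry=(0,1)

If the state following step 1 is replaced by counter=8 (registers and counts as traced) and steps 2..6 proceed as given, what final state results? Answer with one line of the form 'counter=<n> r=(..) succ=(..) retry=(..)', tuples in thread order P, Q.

state after step 1 := counter=8 r=(0,7) succ=(0,0) retry=(0,0)
2 | P LOAD | counter=8 r=(8,7) succ=(0,0) retry=(0,0)
3 | P CAS | counter=9 r=(8,7) succ=(1,0) retry=(0,0)
4 | Q CAS | counter=9 r=(8,7) succ=(1,0) retry=(0,1)
5 | P LOAD | counter=9 r=(9,7) succ=(1,0) retry=(0,1)
6 | P CAS | counter=10 r=(9,7) succ=(2,0) retry=(0,1)

counter=10 r=(9,7) succ=(2,0) retry=(0,1)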